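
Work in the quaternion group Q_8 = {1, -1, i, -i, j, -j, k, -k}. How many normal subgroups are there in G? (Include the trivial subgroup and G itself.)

6

G has 6 subgroups. Checking conjugation-invariance by order — order 1: 1/1 normal; order 2: 1/1 normal; order 4: 3/3 normal; order 8: 1/1 normal.
Total normal subgroups: 6.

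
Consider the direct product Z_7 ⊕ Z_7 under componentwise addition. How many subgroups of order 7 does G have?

8

|G| = 49 and 7 | 49, so subgroups of order 7 are possible by Lagrange.
The subgroups of order 7 are: {(0,0), (0,1), (0,2), (0,3), (0,4), (0,5), (0,6)}; {(0,0), (1,0), (2,0), (3,0), (4,0), (5,0), (6,0)}; {(0,0), (1,1), (2,2), (3,3), (4,4), (5,5), (6,6)}; {(0,0), (1,2), (2,4), (3,6), (4,1), (5,3), (6,5)}; … (8 in all).
So G has 8 subgroups of order 7.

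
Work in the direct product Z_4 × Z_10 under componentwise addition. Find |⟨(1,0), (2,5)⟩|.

8

|⟨(1,0)⟩| = 4 and |⟨(2,5)⟩| = 2, so |H| is a multiple of lcm(4, 2) = 4 and divides |G| = 40.
Closing under the operation: H = {(0,0), (0,5), (1,0), (1,5), (2,0), (2,5), (3,0), (3,5)}, so |H| = 8.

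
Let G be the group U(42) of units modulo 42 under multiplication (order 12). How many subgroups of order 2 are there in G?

3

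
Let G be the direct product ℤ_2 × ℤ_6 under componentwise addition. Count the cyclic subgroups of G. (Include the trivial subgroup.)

8

Group the elements of G by the cyclic subgroup they generate; each cyclic subgroup of order d accounts for φ(d) elements.
Cyclic subgroups by order — order 1: 1; order 2: 3; order 3: 1; order 6: 3.
Total: 8.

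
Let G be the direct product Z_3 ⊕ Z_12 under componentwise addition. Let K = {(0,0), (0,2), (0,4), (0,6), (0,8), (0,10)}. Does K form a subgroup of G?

Yes

|K| = 6 divides |G| = 36, consistent with Lagrange.
K contains the identity, every element's inverse is in K, and K is closed under +: it is a subgroup.
In fact K = ⟨(0,2)⟩.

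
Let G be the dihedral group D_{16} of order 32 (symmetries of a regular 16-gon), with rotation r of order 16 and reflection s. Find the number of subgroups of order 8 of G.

|G| = 32 and 8 | 32, so subgroups of order 8 are possible by Lagrange.
The subgroups of order 8 are: {e, r^2, r^4, r^6, r^8, r^10, r^12, r^14}; {e, r^4, r^8, r^12, r^2s, r^6s, r^10s, r^14s}; {e, r^4, r^8, r^12, r^3s, r^7s, r^11s, r^15s}; {e, r^4, r^8, r^12, s, r^4s, r^8s, r^12s}; … (5 in all).
So G has 5 subgroups of order 8.

5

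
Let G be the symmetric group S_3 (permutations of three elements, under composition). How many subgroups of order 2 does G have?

|G| = 6 and 2 | 6, so subgroups of order 2 are possible by Lagrange.
The subgroups of order 2 are: {e, (1 2)}; {e, (1 3)}; {e, (2 3)}.
So G has 3 subgroups of order 2.

3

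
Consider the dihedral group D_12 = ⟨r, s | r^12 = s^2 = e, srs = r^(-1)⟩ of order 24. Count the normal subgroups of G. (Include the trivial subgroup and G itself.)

9

G has 34 subgroups. Checking conjugation-invariance by order — order 1: 1/1 normal; order 2: 1/13 normal; order 3: 1/1 normal; order 4: 1/7 normal; order 6: 1/5 normal; order 8: 0/3 normal; order 12: 3/3 normal; order 24: 1/1 normal.
Total normal subgroups: 9.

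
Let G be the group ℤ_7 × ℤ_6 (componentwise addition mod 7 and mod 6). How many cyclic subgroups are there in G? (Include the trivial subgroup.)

Group the elements of G by the cyclic subgroup they generate; each cyclic subgroup of order d accounts for φ(d) elements.
Cyclic subgroups by order — order 1: 1; order 2: 1; order 3: 1; order 6: 1; order 7: 1; order 14: 1; order 21: 1; order 42: 1.
Total: 8.

8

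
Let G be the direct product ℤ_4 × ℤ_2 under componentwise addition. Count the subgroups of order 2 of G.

3

|G| = 8 and 2 | 8, so subgroups of order 2 are possible by Lagrange.
The subgroups of order 2 are: {(0,0), (0,1)}; {(0,0), (2,0)}; {(0,0), (2,1)}.
So G has 3 subgroups of order 2.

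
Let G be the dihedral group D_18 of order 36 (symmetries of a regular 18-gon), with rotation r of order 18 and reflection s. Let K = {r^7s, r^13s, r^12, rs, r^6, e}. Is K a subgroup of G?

Yes

|K| = 6 divides |G| = 36, consistent with Lagrange.
K contains the identity, every element's inverse is in K, and K is closed under ·: it is a subgroup.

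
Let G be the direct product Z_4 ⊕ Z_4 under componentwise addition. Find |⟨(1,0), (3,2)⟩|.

8

|⟨(1,0)⟩| = 4 and |⟨(3,2)⟩| = 4, so |H| is a multiple of lcm(4, 4) = 4 and divides |G| = 16.
Closing under the operation: H = {(0,0), (0,2), (1,0), (1,2), (2,0), (2,2), (3,0), (3,2)}, so |H| = 8.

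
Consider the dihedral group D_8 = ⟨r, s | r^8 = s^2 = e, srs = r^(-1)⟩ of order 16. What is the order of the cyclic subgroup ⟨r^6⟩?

Computing powers of r^6: the smallest k with (r^6)^k = e is k = 4.

4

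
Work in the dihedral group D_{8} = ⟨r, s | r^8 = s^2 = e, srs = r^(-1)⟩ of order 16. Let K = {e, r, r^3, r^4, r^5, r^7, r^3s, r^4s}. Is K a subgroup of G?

No

Closure fails: r · r = r^2 ∉ K. So K is not a subgroup.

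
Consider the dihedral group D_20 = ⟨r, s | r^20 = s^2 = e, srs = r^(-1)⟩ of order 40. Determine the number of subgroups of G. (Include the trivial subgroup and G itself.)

|G| = 40, so by Lagrange every subgroup order divides 40. Divisors: 1, 2, 4, 5, 8, 10, 20, 40.
Subgroups by order — order 1: 1; order 2: 21; order 4: 11; order 5: 1; order 8: 5; order 10: 5; order 20: 3; order 40: 1.
Total: 1 + 21 + 11 + 1 + 5 + 5 + 3 + 1 = 48.

48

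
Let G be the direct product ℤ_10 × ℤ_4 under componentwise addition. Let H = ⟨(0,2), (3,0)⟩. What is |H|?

20

|⟨(0,2)⟩| = 2 and |⟨(3,0)⟩| = 10, so |H| is a multiple of lcm(2, 10) = 10 and divides |G| = 40.
Closing under the operation: H = {(0,0), (0,2), (1,0), (1,2), (2,0), (2,2), (3,0), (3,2), (4,0), (4,2), (5,0), (5,2), (6,0), (6,2), (7,0), (7,2), (8,0), (8,2), (9,0), (9,2)}, so |H| = 20.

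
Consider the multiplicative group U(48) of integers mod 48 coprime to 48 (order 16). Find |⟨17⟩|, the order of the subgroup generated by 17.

Compute successive powers of 17 mod 48: 17, 1; 17^2 ≡ 1 (mod 48).
So |⟨17⟩| = 2.

2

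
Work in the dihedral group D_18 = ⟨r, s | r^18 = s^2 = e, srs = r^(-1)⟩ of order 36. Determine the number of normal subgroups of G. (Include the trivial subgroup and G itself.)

9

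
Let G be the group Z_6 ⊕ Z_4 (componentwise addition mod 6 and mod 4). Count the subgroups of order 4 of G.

|G| = 24 and 4 | 24, so subgroups of order 4 are possible by Lagrange.
The subgroups of order 4 are: {(0,0), (0,1), (0,2), (0,3)}; {(0,0), (0,2), (3,0), (3,2)}; {(0,0), (0,2), (3,1), (3,3)}.
So G has 3 subgroups of order 4.

3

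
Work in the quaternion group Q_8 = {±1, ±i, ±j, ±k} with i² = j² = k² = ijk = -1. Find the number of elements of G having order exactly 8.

No element of G has order 8 (even though 8 | 8).

0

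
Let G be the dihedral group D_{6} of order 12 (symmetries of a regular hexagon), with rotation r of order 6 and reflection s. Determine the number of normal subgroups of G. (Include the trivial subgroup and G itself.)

G has 16 subgroups. Checking conjugation-invariance by order — order 1: 1/1 normal; order 2: 1/7 normal; order 3: 1/1 normal; order 4: 0/3 normal; order 6: 3/3 normal; order 12: 1/1 normal.
Total normal subgroups: 7.

7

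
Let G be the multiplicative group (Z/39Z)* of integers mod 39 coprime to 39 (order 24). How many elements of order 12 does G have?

The elements of order 12 are: 2, 7, 11, 19, 20, 28, 32, 37.
That's 8.

8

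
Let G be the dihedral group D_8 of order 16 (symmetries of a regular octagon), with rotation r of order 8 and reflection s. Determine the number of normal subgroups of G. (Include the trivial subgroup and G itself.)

7

G has 19 subgroups. Checking conjugation-invariance by order — order 1: 1/1 normal; order 2: 1/9 normal; order 4: 1/5 normal; order 8: 3/3 normal; order 16: 1/1 normal.
Total normal subgroups: 7.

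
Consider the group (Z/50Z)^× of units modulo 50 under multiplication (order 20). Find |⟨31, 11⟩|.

5

|⟨31⟩| = 5 and |⟨11⟩| = 5, so |H| is a multiple of lcm(5, 5) = 5 and divides |G| = 20.
Closing under the operation: H = {1, 11, 21, 31, 41}, so |H| = 5.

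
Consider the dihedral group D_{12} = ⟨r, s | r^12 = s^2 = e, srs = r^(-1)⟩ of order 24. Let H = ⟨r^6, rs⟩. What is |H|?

|⟨r^6⟩| = 2 and |⟨rs⟩| = 2, so |H| is a multiple of lcm(2, 2) = 2 and divides |G| = 24.
Closing under the operation: H = {e, r^6, rs, r^7s}, so |H| = 4.

4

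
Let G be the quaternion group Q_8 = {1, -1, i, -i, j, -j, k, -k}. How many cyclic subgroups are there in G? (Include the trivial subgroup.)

5

Each element a generates a cyclic subgroup ⟨a⟩; distinct elements may generate the same one (a cyclic group of order d has φ(d) generators).
Cyclic subgroups by order — order 1: 1; order 2: 1; order 4: 3.
Total: 5.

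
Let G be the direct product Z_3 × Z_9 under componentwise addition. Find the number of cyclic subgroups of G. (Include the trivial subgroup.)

A cyclic subgroup of order d is generated by each of its φ(d) elements of order d, so the cyclic subgroups of order d number (#elements of order d)/φ(d).
Cyclic subgroups by order — order 1: 1; order 3: 4; order 9: 3.
Total: 8.

8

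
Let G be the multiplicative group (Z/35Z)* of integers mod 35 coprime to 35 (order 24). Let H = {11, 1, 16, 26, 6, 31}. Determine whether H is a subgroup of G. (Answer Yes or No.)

Yes

|H| = 6 divides |G| = 24, consistent with Lagrange.
H contains the identity, every element's inverse is in H, and H is closed under ·: it is a subgroup.
In fact H = ⟨26⟩.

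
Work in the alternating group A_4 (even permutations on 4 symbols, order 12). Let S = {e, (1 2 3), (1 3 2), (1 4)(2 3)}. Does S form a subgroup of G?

Closure fails: (1 3 2) ∘ (1 4)(2 3) = (1 4 3) ∉ S. So S is not a subgroup.

No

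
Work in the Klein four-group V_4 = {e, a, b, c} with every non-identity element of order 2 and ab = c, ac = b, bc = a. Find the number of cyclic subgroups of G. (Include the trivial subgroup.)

Group the elements of G by the cyclic subgroup they generate; each cyclic subgroup of order d accounts for φ(d) elements.
Cyclic subgroups by order — order 1: 1; order 2: 3.
Total: 4.

4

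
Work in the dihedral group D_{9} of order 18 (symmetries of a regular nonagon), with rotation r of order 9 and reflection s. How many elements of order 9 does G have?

The elements of order 9 are: r, r^2, r^4, r^5, r^7, r^8.
That's 6.

6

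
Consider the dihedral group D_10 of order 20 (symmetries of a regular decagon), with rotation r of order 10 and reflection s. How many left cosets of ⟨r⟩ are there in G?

|⟨r⟩| = 10 and |G| = 20.
By Lagrange, [G : H] = |G|/|H| = 20/10 = 2.

2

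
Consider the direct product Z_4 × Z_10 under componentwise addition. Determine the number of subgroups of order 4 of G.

3

|G| = 40 and 4 | 40, so subgroups of order 4 are possible by Lagrange.
The subgroups of order 4 are: {(0,0), (0,5), (2,0), (2,5)}; {(0,0), (1,0), (2,0), (3,0)}; {(0,0), (1,5), (2,0), (3,5)}.
So G has 3 subgroups of order 4.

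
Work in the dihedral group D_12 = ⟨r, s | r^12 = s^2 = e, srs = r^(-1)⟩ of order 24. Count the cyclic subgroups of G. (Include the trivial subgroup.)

Each element a generates a cyclic subgroup ⟨a⟩; distinct elements may generate the same one (a cyclic group of order d has φ(d) generators).
Cyclic subgroups by order — order 1: 1; order 2: 13; order 3: 1; order 4: 1; order 6: 1; order 12: 1.
Total: 18.

18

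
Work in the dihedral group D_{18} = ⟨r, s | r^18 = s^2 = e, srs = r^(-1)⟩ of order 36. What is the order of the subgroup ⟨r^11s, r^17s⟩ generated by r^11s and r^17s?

|⟨r^11s⟩| = 2 and |⟨r^17s⟩| = 2, so |H| is a multiple of lcm(2, 2) = 2 and divides |G| = 36.
Closing under the operation: H = {e, r^6, r^12, r^5s, r^11s, r^17s}, so |H| = 6.

6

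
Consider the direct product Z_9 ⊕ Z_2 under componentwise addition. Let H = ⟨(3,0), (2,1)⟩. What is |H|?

18

|⟨(3,0)⟩| = 3 and |⟨(2,1)⟩| = 18, so |H| is a multiple of lcm(3, 18) = 18 and divides |G| = 18.
Closing {(3,0), (2,1)} under the group operation gives all of G, so |H| = 18.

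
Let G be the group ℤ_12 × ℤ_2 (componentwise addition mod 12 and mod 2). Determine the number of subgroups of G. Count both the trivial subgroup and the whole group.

|G| = 24, so by Lagrange every subgroup order divides 24. Divisors: 1, 2, 3, 4, 6, 8, 12, 24.
Subgroups by order — order 1: 1; order 2: 3; order 3: 1; order 4: 3; order 6: 3; order 8: 1; order 12: 3; order 24: 1.
Total: 1 + 3 + 1 + 3 + 3 + 1 + 3 + 1 = 16.

16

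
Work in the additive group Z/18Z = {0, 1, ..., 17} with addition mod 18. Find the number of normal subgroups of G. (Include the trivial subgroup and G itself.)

6

G is abelian, so every subgroup is normal.
G has 6 subgroups in total, hence 6 normal subgroups.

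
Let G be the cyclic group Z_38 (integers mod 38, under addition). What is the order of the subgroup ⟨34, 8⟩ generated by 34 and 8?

|⟨34⟩| = 19 and |⟨8⟩| = 19, so |H| is a multiple of lcm(19, 19) = 19 and divides |G| = 38.
Closing under the operation: H = {0, 2, 4, 6, 8, 10, 12, 14, 16, 18, 20, 22, 24, 26, 28, 30, 32, 34, 36}, so |H| = 19.

19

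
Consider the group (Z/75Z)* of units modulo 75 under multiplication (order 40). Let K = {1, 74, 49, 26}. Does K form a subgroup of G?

|K| = 4 divides |G| = 40, consistent with Lagrange.
K contains the identity, every element's inverse is in K, and K is closed under ·: it is a subgroup.

Yes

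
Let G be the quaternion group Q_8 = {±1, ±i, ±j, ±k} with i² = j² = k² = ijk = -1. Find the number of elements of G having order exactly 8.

0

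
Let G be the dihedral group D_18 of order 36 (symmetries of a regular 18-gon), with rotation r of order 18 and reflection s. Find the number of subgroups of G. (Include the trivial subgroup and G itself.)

|G| = 36, so by Lagrange every subgroup order divides 36. Divisors: 1, 2, 3, 4, 6, 9, 12, 18, 36.
Subgroups by order — order 1: 1; order 2: 19; order 3: 1; order 4: 9; order 6: 7; order 9: 1; order 12: 3; order 18: 3; order 36: 1.
Total: 1 + 19 + 1 + 9 + 7 + 1 + 3 + 3 + 1 = 45.

45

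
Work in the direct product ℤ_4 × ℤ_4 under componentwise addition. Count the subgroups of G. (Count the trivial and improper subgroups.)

15

|G| = 16, so by Lagrange every subgroup order divides 16. Divisors: 1, 2, 4, 8, 16.
Subgroups by order — order 1: 1; order 2: 3; order 4: 7; order 8: 3; order 16: 1.
Total: 1 + 3 + 7 + 3 + 1 = 15.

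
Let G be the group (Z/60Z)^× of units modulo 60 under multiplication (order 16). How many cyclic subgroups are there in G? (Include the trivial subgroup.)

A cyclic subgroup of order d is generated by each of its φ(d) elements of order d, so the cyclic subgroups of order d number (#elements of order d)/φ(d).
Cyclic subgroups by order — order 1: 1; order 2: 7; order 4: 4.
Total: 12.

12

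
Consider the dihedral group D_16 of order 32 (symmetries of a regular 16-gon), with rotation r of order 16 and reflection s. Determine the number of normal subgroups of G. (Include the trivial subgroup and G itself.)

8

G has 36 subgroups. Checking conjugation-invariance by order — order 1: 1/1 normal; order 2: 1/17 normal; order 4: 1/9 normal; order 8: 1/5 normal; order 16: 3/3 normal; order 32: 1/1 normal.
Total normal subgroups: 8.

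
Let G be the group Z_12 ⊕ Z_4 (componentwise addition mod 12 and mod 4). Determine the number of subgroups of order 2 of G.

|G| = 48 and 2 | 48, so subgroups of order 2 are possible by Lagrange.
The subgroups of order 2 are: {(0,0), (0,2)}; {(0,0), (6,0)}; {(0,0), (6,2)}.
So G has 3 subgroups of order 2.

3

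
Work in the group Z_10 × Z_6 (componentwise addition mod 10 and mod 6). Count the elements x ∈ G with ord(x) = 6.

6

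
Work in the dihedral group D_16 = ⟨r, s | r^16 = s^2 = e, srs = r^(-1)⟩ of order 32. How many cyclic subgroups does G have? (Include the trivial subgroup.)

21

Group the elements of G by the cyclic subgroup they generate; each cyclic subgroup of order d accounts for φ(d) elements.
Cyclic subgroups by order — order 1: 1; order 2: 17; order 4: 1; order 8: 1; order 16: 1.
Total: 21.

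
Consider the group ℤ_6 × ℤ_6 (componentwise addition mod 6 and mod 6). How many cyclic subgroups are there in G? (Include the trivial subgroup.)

20

Group the elements of G by the cyclic subgroup they generate; each cyclic subgroup of order d accounts for φ(d) elements.
Cyclic subgroups by order — order 1: 1; order 2: 3; order 3: 4; order 6: 12.
Total: 20.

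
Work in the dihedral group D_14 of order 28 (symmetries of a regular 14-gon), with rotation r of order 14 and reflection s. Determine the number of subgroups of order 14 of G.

|G| = 28 and 14 | 28, so subgroups of order 14 are possible by Lagrange.
The subgroups of order 14 are: {e, r, r^2, r^3, r^4, r^5, r^6, r^7, r^8, r^9, r^10, r^11, r^12, r^13}; {e, r^2, r^4, r^6, r^8, r^10, r^12, s, r^2s, r^4s, r^6s, r^8s, r^10s, r^12s}; {e, r^2, r^4, r^6, r^8, r^10, r^12, rs, r^3s, r^5s, r^7s, r^9s, r^11s, r^13s}.
So G has 3 subgroups of order 14.

3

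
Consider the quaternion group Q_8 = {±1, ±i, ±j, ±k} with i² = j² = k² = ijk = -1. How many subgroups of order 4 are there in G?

3

|G| = 8 and 4 | 8, so subgroups of order 4 are possible by Lagrange.
The subgroups of order 4 are: {1, -1, i, -i}; {1, -1, j, -j}; {1, -1, k, -k}.
So G has 3 subgroups of order 4.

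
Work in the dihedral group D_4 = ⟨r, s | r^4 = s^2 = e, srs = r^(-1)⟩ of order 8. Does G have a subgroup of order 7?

7 does not divide |G| = 8, so by Lagrange no subgroup of order 7 exists.

No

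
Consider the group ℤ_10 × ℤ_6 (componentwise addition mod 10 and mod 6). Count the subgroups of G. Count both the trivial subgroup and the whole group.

|G| = 60, so by Lagrange every subgroup order divides 60. Divisors: 1, 2, 3, 4, 5, 6, 10, 12, 15, 20, 30, 60.
Subgroups by order — order 1: 1; order 2: 3; order 3: 1; order 4: 1; order 5: 1; order 6: 3; order 10: 3; order 12: 1; order 15: 1; order 20: 1; order 30: 3; order 60: 1.
Total: 1 + 3 + 1 + 1 + 1 + 3 + 3 + 1 + 1 + 1 + 3 + 1 = 20.

20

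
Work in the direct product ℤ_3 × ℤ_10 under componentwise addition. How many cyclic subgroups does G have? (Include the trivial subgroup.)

8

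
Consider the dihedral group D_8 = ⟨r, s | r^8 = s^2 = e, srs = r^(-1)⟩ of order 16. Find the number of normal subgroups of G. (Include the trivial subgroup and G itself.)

7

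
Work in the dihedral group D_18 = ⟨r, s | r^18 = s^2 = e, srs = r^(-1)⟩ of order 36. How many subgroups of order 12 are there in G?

3

|G| = 36 and 12 | 36, so subgroups of order 12 are possible by Lagrange.
The subgroups of order 12 are: {e, r^3, r^6, r^9, r^12, r^15, rs, r^4s, r^7s, r^10s, r^13s, r^16s}; {e, r^3, r^6, r^9, r^12, r^15, r^2s, r^5s, r^8s, r^11s, r^14s, r^17s}; {e, r^3, r^6, r^9, r^12, r^15, s, r^3s, r^6s, r^9s, r^12s, r^15s}.
So G has 3 subgroups of order 12.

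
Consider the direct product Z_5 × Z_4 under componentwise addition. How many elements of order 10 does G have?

An element (a,b) has order lcm(ord(a), ord(b)); count pairs with lcm equal to 10.
Enumerating gives 4 such elements.

4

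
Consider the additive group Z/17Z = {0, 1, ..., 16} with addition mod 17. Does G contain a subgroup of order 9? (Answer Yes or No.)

No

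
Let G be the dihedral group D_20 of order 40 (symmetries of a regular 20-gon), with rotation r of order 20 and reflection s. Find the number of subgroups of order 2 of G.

21

|G| = 40 and 2 | 40, so subgroups of order 2 are possible by Lagrange.
The subgroups of order 2 are: {e, r^10}; {e, r^10s}; {e, r^11s}; {e, r^12s}; … (21 in all).
So G has 21 subgroups of order 2.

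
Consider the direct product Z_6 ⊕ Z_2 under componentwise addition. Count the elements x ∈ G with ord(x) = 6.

6

An element (a,b) has order lcm(ord(a), ord(b)); count pairs with lcm equal to 6.
Enumerating gives 6 such elements.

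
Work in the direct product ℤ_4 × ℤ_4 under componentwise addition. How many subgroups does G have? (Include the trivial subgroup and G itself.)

15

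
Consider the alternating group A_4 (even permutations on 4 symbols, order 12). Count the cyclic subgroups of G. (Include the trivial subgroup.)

Group the elements of G by the cyclic subgroup they generate; each cyclic subgroup of order d accounts for φ(d) elements.
Cyclic subgroups by order — order 1: 1; order 2: 3; order 3: 4.
Total: 8.

8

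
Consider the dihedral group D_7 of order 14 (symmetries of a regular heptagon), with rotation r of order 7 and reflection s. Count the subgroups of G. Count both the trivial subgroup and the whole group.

|G| = 14, so by Lagrange every subgroup order divides 14. Divisors: 1, 2, 7, 14.
Subgroups by order — order 1: 1; order 2: 7; order 7: 1; order 14: 1.
Total: 1 + 7 + 1 + 1 = 10.

10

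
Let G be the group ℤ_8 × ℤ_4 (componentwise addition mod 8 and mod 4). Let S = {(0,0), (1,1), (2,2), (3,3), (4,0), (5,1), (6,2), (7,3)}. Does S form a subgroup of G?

Yes

|S| = 8 divides |G| = 32, consistent with Lagrange.
S contains the identity, every element's inverse is in S, and S is closed under +: it is a subgroup.
In fact S = ⟨(1,1)⟩.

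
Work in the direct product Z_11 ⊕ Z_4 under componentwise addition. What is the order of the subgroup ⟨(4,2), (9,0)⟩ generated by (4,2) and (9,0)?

22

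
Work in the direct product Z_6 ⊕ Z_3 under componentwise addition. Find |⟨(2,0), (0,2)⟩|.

|⟨(2,0)⟩| = 3 and |⟨(0,2)⟩| = 3, so |H| is a multiple of lcm(3, 3) = 3 and divides |G| = 18.
Closing under the operation: H = {(0,0), (0,1), (0,2), (2,0), (2,1), (2,2), (4,0), (4,1), (4,2)}, so |H| = 9.

9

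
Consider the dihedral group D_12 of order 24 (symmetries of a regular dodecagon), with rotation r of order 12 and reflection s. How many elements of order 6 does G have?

2

The elements of order 6 are: r^2, r^10.
That's 2.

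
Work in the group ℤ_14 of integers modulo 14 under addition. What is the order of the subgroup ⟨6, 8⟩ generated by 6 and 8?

7

|⟨6⟩| = 7 and |⟨8⟩| = 7, so |H| is a multiple of lcm(7, 7) = 7 and divides |G| = 14.
Closing under the operation: H = {0, 2, 4, 6, 8, 10, 12}, so |H| = 7.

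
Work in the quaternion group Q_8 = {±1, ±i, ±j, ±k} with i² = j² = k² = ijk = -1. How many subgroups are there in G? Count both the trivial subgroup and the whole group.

|G| = 8, so by Lagrange every subgroup order divides 8. Divisors: 1, 2, 4, 8.
Subgroups by order — order 1: 1; order 2: 1; order 4: 3; order 8: 1.
Total: 1 + 1 + 3 + 1 = 6.

6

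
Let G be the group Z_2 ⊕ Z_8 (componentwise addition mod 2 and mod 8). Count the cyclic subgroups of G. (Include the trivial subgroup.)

A cyclic subgroup of order d is generated by each of its φ(d) elements of order d, so the cyclic subgroups of order d number (#elements of order d)/φ(d).
Cyclic subgroups by order — order 1: 1; order 2: 3; order 4: 2; order 8: 2.
Total: 8.

8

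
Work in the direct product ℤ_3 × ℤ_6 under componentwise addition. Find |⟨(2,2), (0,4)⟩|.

9

|⟨(2,2)⟩| = 3 and |⟨(0,4)⟩| = 3, so |H| is a multiple of lcm(3, 3) = 3 and divides |G| = 18.
Closing under the operation: H = {(0,0), (0,2), (0,4), (1,0), (1,2), (1,4), (2,0), (2,2), (2,4)}, so |H| = 9.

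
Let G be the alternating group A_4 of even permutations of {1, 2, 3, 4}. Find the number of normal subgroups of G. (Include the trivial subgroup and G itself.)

G has 10 subgroups. Checking conjugation-invariance by order — order 1: 1/1 normal; order 2: 0/3 normal; order 3: 0/4 normal; order 4: 1/1 normal; order 12: 1/1 normal.
Total normal subgroups: 3.

3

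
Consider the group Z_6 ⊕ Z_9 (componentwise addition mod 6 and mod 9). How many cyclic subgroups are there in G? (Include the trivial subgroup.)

16

A cyclic subgroup of order d is generated by each of its φ(d) elements of order d, so the cyclic subgroups of order d number (#elements of order d)/φ(d).
Cyclic subgroups by order — order 1: 1; order 2: 1; order 3: 4; order 6: 4; order 9: 3; order 18: 3.
Total: 16.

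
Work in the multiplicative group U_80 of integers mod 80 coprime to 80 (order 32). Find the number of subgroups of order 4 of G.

19

|G| = 32 and 4 | 32, so subgroups of order 4 are possible by Lagrange.
The subgroups of order 4 are: {1, 11, 41, 51}; {1, 9, 13, 37}; {1, 17, 33, 49}; {1, 19, 41, 59}; … (19 in all).
So G has 19 subgroups of order 4.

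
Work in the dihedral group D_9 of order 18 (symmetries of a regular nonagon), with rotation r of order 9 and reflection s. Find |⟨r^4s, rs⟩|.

6

|⟨r^4s⟩| = 2 and |⟨rs⟩| = 2, so |H| is a multiple of lcm(2, 2) = 2 and divides |G| = 18.
Closing under the operation: H = {e, r^3, r^6, rs, r^4s, r^7s}, so |H| = 6.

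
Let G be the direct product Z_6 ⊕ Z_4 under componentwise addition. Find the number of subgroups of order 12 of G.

|G| = 24 and 12 | 24, so subgroups of order 12 are possible by Lagrange.
The subgroups of order 12 are: {(0,0), (0,1), (0,2), (0,3), (2,0), (2,1), (2,2), (2,3), (4,0), (4,1), (4,2), (4,3)}; {(0,0), (0,2), (1,0), (1,2), (2,0), (2,2), (3,0), (3,2), (4,0), (4,2), (5,0), (5,2)}; {(0,0), (0,2), (1,1), (1,3), (2,0), (2,2), (3,1), (3,3), (4,0), (4,2), (5,1), (5,3)}.
So G has 3 subgroups of order 12.

3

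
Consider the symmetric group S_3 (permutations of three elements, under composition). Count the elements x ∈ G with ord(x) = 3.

The elements of order 3 are: (1 2 3), (1 3 2).
That's 2.

2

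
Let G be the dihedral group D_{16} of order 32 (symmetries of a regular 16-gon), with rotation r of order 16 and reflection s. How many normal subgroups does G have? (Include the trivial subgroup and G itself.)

8

G has 36 subgroups. Checking conjugation-invariance by order — order 1: 1/1 normal; order 2: 1/17 normal; order 4: 1/9 normal; order 8: 1/5 normal; order 16: 3/3 normal; order 32: 1/1 normal.
Total normal subgroups: 8.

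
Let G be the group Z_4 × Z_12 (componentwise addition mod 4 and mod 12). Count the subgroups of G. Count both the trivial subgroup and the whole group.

30

|G| = 48, so by Lagrange every subgroup order divides 48. Divisors: 1, 2, 3, 4, 6, 8, 12, 16, 24, 48.
Subgroups by order — order 1: 1; order 2: 3; order 3: 1; order 4: 7; order 6: 3; order 8: 3; order 12: 7; order 16: 1; order 24: 3; order 48: 1.
Total: 1 + 3 + 1 + 7 + 3 + 3 + 7 + 1 + 3 + 1 = 30.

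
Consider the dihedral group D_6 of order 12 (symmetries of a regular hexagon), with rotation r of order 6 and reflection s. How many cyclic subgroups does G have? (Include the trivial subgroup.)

10

Group the elements of G by the cyclic subgroup they generate; each cyclic subgroup of order d accounts for φ(d) elements.
Cyclic subgroups by order — order 1: 1; order 2: 7; order 3: 1; order 6: 1.
Total: 10.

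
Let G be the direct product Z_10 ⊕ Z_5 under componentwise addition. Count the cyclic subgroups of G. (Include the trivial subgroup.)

14

A cyclic subgroup of order d is generated by each of its φ(d) elements of order d, so the cyclic subgroups of order d number (#elements of order d)/φ(d).
Cyclic subgroups by order — order 1: 1; order 2: 1; order 5: 6; order 10: 6.
Total: 14.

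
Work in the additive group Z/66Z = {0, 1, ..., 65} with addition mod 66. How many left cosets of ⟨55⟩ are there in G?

|⟨55⟩| = 6 and |G| = 66.
By Lagrange, [G : H] = |G|/|H| = 66/6 = 11.

11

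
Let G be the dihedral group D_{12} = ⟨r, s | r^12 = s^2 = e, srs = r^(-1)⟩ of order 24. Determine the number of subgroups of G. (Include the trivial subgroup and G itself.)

|G| = 24, so by Lagrange every subgroup order divides 24. Divisors: 1, 2, 3, 4, 6, 8, 12, 24.
Subgroups by order — order 1: 1; order 2: 13; order 3: 1; order 4: 7; order 6: 5; order 8: 3; order 12: 3; order 24: 1.
Total: 1 + 13 + 1 + 7 + 5 + 3 + 3 + 1 = 34.

34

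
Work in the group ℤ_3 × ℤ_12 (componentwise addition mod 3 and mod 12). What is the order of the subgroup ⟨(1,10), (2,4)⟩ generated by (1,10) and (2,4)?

18

|⟨(1,10)⟩| = 6 and |⟨(2,4)⟩| = 3, so |H| is a multiple of lcm(6, 3) = 6 and divides |G| = 36.
Closing under the operation: H = {(0,0), (0,2), (0,4), (0,6), (0,8), (0,10), (1,0), (1,2), (1,4), (1,6), (1,8), (1,10), (2,0), (2,2), (2,4), (2,6), (2,8), (2,10)}, so |H| = 18.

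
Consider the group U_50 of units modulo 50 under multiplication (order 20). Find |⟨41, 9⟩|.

|⟨41⟩| = 5 and |⟨9⟩| = 10, so |H| is a multiple of lcm(5, 10) = 10 and divides |G| = 20.
Closing under the operation: H = {1, 9, 11, 19, 21, 29, 31, 39, 41, 49}, so |H| = 10.

10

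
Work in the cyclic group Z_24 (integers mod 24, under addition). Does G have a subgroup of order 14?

No

14 does not divide |G| = 24, so by Lagrange no subgroup of order 14 exists.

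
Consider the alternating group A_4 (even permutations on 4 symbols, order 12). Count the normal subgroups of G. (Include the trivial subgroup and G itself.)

G has 10 subgroups. Checking conjugation-invariance by order — order 1: 1/1 normal; order 2: 0/3 normal; order 3: 0/4 normal; order 4: 1/1 normal; order 12: 1/1 normal.
Total normal subgroups: 3.

3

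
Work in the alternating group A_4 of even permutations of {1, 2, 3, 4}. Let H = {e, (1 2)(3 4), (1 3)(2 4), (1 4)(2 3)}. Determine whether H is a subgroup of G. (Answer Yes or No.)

|H| = 4 divides |G| = 12, consistent with Lagrange.
H contains the identity, every element's inverse is in H, and H is closed under ∘: it is a subgroup.

Yes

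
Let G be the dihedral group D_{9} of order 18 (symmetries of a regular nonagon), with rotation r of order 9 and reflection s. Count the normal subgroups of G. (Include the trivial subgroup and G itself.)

4

G has 16 subgroups. Checking conjugation-invariance by order — order 1: 1/1 normal; order 2: 0/9 normal; order 3: 1/1 normal; order 6: 0/3 normal; order 9: 1/1 normal; order 18: 1/1 normal.
Total normal subgroups: 4.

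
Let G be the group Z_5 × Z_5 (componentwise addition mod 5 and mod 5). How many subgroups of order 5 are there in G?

|G| = 25 and 5 | 25, so subgroups of order 5 are possible by Lagrange.
The subgroups of order 5 are: {(0,0), (0,1), (0,2), (0,3), (0,4)}; {(0,0), (1,0), (2,0), (3,0), (4,0)}; {(0,0), (1,1), (2,2), (3,3), (4,4)}; {(0,0), (1,2), (2,4), (3,1), (4,3)}; … (6 in all).
So G has 6 subgroups of order 5.

6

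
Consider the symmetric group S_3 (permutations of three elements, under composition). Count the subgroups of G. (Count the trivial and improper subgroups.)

|G| = 6, so by Lagrange every subgroup order divides 6. Divisors: 1, 2, 3, 6.
Subgroups by order — order 1: 1; order 2: 3; order 3: 1; order 6: 1.
Total: 1 + 3 + 1 + 1 = 6.

6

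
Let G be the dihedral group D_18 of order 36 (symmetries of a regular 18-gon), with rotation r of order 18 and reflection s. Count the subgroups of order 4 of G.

9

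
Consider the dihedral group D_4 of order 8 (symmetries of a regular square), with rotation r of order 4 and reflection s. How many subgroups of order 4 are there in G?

|G| = 8 and 4 | 8, so subgroups of order 4 are possible by Lagrange.
The subgroups of order 4 are: {e, r, r^2, r^3}; {e, r^2, s, r^2s}; {e, r^2, rs, r^3s}.
So G has 3 subgroups of order 4.

3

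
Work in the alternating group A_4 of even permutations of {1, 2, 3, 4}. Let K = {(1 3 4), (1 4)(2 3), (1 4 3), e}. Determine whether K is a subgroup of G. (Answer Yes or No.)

Closure fails: (1 4 3) ∘ (1 4)(2 3) = (1 3 2) ∉ K. So K is not a subgroup.

No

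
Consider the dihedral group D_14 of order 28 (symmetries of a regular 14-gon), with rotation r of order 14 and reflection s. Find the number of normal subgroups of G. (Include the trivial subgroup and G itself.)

G has 28 subgroups. Checking conjugation-invariance by order — order 1: 1/1 normal; order 2: 1/15 normal; order 4: 0/7 normal; order 7: 1/1 normal; order 14: 3/3 normal; order 28: 1/1 normal.
Total normal subgroups: 7.

7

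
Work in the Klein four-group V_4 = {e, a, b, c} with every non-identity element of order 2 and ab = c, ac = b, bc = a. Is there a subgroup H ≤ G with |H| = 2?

2 | 4. A subgroup of order 2 is {e, a}.

Yes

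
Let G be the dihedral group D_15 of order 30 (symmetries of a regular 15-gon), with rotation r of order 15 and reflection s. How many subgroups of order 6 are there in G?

|G| = 30 and 6 | 30, so subgroups of order 6 are possible by Lagrange.
The subgroups of order 6 are: {e, r^5, r^10, s, r^5s, r^10s}; {e, r^5, r^10, rs, r^6s, r^11s}; {e, r^5, r^10, r^2s, r^7s, r^12s}; {e, r^5, r^10, r^3s, r^8s, r^13s}; … (5 in all).
So G has 5 subgroups of order 6.

5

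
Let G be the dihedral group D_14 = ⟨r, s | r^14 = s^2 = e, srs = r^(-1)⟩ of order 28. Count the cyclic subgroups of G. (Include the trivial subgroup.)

18

Each element a generates a cyclic subgroup ⟨a⟩; distinct elements may generate the same one (a cyclic group of order d has φ(d) generators).
Cyclic subgroups by order — order 1: 1; order 2: 15; order 7: 1; order 14: 1.
Total: 18.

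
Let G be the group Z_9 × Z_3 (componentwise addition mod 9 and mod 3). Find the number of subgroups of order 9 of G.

4

|G| = 27 and 9 | 27, so subgroups of order 9 are possible by Lagrange.
The subgroups of order 9 are: {(0,0), (0,1), (0,2), (3,0), (3,1), (3,2), (6,0), (6,1), (6,2)}; {(0,0), (1,0), (2,0), (3,0), (4,0), (5,0), (6,0), (7,0), (8,0)}; {(0,0), (1,1), (2,2), (3,0), (4,1), (5,2), (6,0), (7,1), (8,2)}; {(0,0), (1,2), (2,1), (3,0), (4,2), (5,1), (6,0), (7,2), (8,1)}.
So G has 4 subgroups of order 9.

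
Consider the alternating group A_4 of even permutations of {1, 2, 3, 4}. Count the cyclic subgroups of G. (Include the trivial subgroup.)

8

A cyclic subgroup of order d is generated by each of its φ(d) elements of order d, so the cyclic subgroups of order d number (#elements of order d)/φ(d).
Cyclic subgroups by order — order 1: 1; order 2: 3; order 3: 4.
Total: 8.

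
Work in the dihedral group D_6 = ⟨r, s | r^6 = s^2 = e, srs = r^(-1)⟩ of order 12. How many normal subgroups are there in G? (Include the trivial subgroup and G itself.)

7

G has 16 subgroups. Checking conjugation-invariance by order — order 1: 1/1 normal; order 2: 1/7 normal; order 3: 1/1 normal; order 4: 0/3 normal; order 6: 3/3 normal; order 12: 1/1 normal.
Total normal subgroups: 7.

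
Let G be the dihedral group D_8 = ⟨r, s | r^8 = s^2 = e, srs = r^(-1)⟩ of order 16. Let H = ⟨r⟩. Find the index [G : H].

2

|⟨r⟩| = 8 and |G| = 16.
By Lagrange, [G : H] = |G|/|H| = 16/8 = 2.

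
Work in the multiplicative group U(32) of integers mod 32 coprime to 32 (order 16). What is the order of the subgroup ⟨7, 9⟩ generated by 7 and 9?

8

|⟨7⟩| = 4 and |⟨9⟩| = 4, so |H| is a multiple of lcm(4, 4) = 4 and divides |G| = 16.
Closing under the operation: H = {1, 7, 9, 15, 17, 23, 25, 31}, so |H| = 8.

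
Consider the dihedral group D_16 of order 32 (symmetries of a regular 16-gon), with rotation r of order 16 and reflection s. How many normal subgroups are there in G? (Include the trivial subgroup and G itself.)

8

G has 36 subgroups. Checking conjugation-invariance by order — order 1: 1/1 normal; order 2: 1/17 normal; order 4: 1/9 normal; order 8: 1/5 normal; order 16: 3/3 normal; order 32: 1/1 normal.
Total normal subgroups: 8.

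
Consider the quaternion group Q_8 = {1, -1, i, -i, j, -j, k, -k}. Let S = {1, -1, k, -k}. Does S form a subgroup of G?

Yes

|S| = 4 divides |G| = 8, consistent with Lagrange.
S contains the identity, every element's inverse is in S, and S is closed under ·: it is a subgroup.
In fact S = ⟨-k⟩.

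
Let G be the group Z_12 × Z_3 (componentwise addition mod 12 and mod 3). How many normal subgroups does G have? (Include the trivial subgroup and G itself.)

G is abelian, so every subgroup is normal.
G has 18 subgroups in total, hence 18 normal subgroups.

18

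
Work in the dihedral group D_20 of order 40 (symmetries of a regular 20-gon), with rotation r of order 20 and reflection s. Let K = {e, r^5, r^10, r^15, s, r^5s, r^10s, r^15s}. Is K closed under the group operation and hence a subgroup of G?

|K| = 8 divides |G| = 40, consistent with Lagrange.
K contains the identity, every element's inverse is in K, and K is closed under ·: it is a subgroup.

Yes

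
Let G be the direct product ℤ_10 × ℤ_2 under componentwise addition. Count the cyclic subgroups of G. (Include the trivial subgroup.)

8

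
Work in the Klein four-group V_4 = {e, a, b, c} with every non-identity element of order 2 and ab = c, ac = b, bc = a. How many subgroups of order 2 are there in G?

3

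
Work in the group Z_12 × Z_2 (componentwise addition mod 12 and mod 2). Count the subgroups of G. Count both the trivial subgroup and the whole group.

16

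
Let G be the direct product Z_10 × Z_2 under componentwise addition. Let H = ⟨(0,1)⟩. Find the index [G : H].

10

|⟨(0,1)⟩| = 2 and |G| = 20.
By Lagrange, [G : H] = |G|/|H| = 20/2 = 10.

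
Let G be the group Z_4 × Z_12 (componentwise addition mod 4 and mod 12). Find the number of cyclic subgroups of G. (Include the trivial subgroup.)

20

Each element a generates a cyclic subgroup ⟨a⟩; distinct elements may generate the same one (a cyclic group of order d has φ(d) generators).
Cyclic subgroups by order — order 1: 1; order 2: 3; order 3: 1; order 4: 6; order 6: 3; order 12: 6.
Total: 20.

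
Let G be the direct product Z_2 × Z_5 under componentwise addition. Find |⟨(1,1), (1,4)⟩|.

|⟨(1,1)⟩| = 10 and |⟨(1,4)⟩| = 10, so |H| is a multiple of lcm(10, 10) = 10 and divides |G| = 10.
Closing {(1,1), (1,4)} under the group operation gives all of G, so |H| = 10.

10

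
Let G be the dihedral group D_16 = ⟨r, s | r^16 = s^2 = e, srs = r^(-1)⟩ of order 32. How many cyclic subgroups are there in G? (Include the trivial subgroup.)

Each element a generates a cyclic subgroup ⟨a⟩; distinct elements may generate the same one (a cyclic group of order d has φ(d) generators).
Cyclic subgroups by order — order 1: 1; order 2: 17; order 4: 1; order 8: 1; order 16: 1.
Total: 21.

21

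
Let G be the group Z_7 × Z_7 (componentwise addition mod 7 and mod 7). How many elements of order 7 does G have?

48

An element (a,b) has order lcm(ord(a), ord(b)); count pairs with lcm equal to 7.
Enumerating gives 48 such elements.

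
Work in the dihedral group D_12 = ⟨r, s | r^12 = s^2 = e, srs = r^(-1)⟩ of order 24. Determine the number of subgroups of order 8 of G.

3

|G| = 24 and 8 | 24, so subgroups of order 8 are possible by Lagrange.
The subgroups of order 8 are: {e, r^3, r^6, r^9, rs, r^4s, r^7s, r^10s}; {e, r^3, r^6, r^9, r^2s, r^5s, r^8s, r^11s}; {e, r^3, r^6, r^9, s, r^3s, r^6s, r^9s}.
So G has 3 subgroups of order 8.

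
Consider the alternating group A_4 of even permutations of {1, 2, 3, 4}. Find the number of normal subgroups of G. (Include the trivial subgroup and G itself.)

G has 10 subgroups. Checking conjugation-invariance by order — order 1: 1/1 normal; order 2: 0/3 normal; order 3: 0/4 normal; order 4: 1/1 normal; order 12: 1/1 normal.
Total normal subgroups: 3.

3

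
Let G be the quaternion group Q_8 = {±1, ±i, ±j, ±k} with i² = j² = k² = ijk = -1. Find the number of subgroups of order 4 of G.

3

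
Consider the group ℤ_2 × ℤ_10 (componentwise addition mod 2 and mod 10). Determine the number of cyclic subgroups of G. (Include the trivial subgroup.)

Group the elements of G by the cyclic subgroup they generate; each cyclic subgroup of order d accounts for φ(d) elements.
Cyclic subgroups by order — order 1: 1; order 2: 3; order 5: 1; order 10: 3.
Total: 8.

8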